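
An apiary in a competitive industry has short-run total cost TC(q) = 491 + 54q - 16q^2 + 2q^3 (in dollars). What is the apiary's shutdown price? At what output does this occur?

Short-run supply begins at min AVC. From VC = 54q - 16q^2 + 2q^3, AVC = 54 - 16q + 2q^2.
At the minimum of AVC, MC = AVC. MC = 54 - 32q + 6q^2; setting MC = AVC gives 4q^2 - 16q = 0, so q = 4. min AVC = 22.
So the shutdown price is $22.

$22 per unit, at q = 4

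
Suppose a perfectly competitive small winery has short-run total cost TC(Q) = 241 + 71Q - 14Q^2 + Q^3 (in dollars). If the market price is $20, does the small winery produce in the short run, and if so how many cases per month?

Variable cost is VC = 71Q - 14Q^2 + Q^3, so AVC = VC/Q = 71 - 14Q + Q^2 and MC = dTC/dQ = 71 - 28Q + 3Q^2.
AVC is minimized where dAVC/dQ = -14 + 2Q = 0, at Q = 7; min AVC = 71 - 14·7 + 7^2 = $22.
P = $20 lies below min AVC = $22; no output level covers variable cost.
The firm minimizes its loss by shutting down and losing only its fixed cost of $241.

Shut down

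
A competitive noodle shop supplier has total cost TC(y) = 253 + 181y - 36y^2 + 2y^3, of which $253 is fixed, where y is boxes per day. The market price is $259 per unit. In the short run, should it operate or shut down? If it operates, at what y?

From TC, MC = TC'(y) = 181 - 72y + 6y^2 and AVC = VC/y = 181 - 36y + 2y^2.
The AVC parabola has its vertex at y = 36/4 = 9, where AVC = 181 - 36·9 + 2·9^2 = $19.
Because $259 ≥ $19, revenue can cover variable cost; the firm operates.
Solving P = MC: -78 - 72y + 6y^2 = 0 ⇒ y = -1 or 13. On the upward-sloping branch, y* = 13.
Check: AVC at y = 13 is $51 ≤ P, so revenue covers variable cost.
Profit = P·y − TC = 259·13 − 916 = $2451.

Produce at y = 13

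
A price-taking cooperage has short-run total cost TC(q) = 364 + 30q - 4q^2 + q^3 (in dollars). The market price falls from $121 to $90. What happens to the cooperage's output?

AVC = 30 - 4q + q^2, minimized at q = 2 where min AVC = $26. MC = 30 - 8q + 3q^2.
At P = $121 ≥ min AVC, set P = MC on the rising branch: q = 7.
At P = $90 ≥ min AVC, set P = MC: q = 6. The firm stays open but cuts output.

Output falls from 7 to 6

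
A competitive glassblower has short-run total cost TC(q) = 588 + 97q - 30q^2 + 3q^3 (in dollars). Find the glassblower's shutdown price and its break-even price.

Shutdown price = min AVC. AVC = 97 - 30q + 3q^2, with vertex at q = 5 and minimum $22.
ATC = 588/q + 97 - 30q + 3q^2. Setting dATC/dq = −588/q^2 − 30 + 6q = 0 gives q = 7 (since 6·7^3 − 30·7^2 = 588).
min ATC = 588/7 + 97 − 30·7 + 3·7^2 = $118. That is the break-even price.
Between these two prices the firm operates at a loss; above $118 it earns a profit.

Shutdown price = $22; break-even price = $118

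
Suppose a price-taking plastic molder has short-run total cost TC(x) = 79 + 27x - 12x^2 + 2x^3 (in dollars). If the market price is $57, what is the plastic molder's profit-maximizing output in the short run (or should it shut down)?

From TC, MC = TC'(x) = 27 - 24x + 6x^2 and AVC = VC/x = 27 - 12x + 2x^2.
AVC hits its minimum where MC = AVC, at x = 3, giving min AVC = 27 - 12·3 + 2·3^2 = $9.
P = $57 exceeds min AVC = $9, so the firm stays open.
Set P = MC: 57 = 27 - 24x + 6x^2 → -30 - 24x + 6x^2 = 0. The roots are x = -1 and x = 5; the profit-maximizing output is on the rising part of MC, so x* = 5.
Check: AVC at x = 5 is $17 ≤ P, so revenue covers variable cost.
Profit = P·x − TC = 57·5 − 164 = $121.

Produce at x = 5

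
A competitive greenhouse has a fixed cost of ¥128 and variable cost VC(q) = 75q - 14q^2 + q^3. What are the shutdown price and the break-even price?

Shutdown price = min AVC. AVC = 75 - 14q + q^2, with vertex at q = 7 and minimum ¥26.
ATC = 128/q + 75 - 14q + q^2. Setting dATC/dq = −128/q^2 − 14 + 2q = 0 gives q = 8 (since 2·8^3 − 14·8^2 = 128).
min ATC = 128/8 + 75 − 14·8 + 8^2 = ¥43. That is the break-even price.
Between these two prices the firm operates at a loss; above ¥43 it earns a profit.

Shutdown price = ¥26; break-even price = ¥43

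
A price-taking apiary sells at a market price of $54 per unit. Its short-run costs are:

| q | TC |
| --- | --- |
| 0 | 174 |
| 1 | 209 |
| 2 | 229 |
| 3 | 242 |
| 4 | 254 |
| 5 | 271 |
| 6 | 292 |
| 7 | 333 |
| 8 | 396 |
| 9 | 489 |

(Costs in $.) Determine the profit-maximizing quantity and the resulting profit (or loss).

q = 7; profit = $45

Profit at each row (π = 54q − TC): q=0: -174; q=1: -155; q=2: -121; q=3: -80; q=4: -38; q=5: -1; q=6: 32; q=7: 45; q=8: 36; q=9: -3.
Profit is maximized at q = 7. AVC there is 159/7 = $22.71 ≤ P, so producing beats shutting down (which would give -$174).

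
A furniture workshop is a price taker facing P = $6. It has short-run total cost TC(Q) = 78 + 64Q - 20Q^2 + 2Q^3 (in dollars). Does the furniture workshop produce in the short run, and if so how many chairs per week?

Strip out fixed cost: VC = 64Q - 20Q^2 + 2Q^3. Then AVC = 64 - 20Q + 2Q^2 and MC = 64 - 40Q + 6Q^2.
AVC hits its minimum where MC = AVC, at Q = 5, giving min AVC = 64 - 20·5 + 2·5^2 = $14.
P = $6 lies below min AVC = $14; no output level covers variable cost.
The firm minimizes its loss by shutting down and losing only its fixed cost of $78.

Shut down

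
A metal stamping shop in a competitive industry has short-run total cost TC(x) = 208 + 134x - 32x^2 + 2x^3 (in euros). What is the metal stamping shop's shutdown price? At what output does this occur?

The firm shuts down when price falls below the minimum of average variable cost. AVC = VC/x = 134 - 32x + 2x^2.
At the minimum of AVC, MC = AVC. MC = 134 - 64x + 6x^2; setting MC = AVC gives 4x^2 - 32x = 0, so x = 8. min AVC = 6.
The firm shuts down for any P below €6.

€6 per unit, at x = 8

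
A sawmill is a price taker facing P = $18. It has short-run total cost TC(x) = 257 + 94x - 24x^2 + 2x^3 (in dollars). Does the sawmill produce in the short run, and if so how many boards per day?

Strip out fixed cost: VC = 94x - 24x^2 + 2x^3. Then AVC = 94 - 24x + 2x^2 and MC = 94 - 48x + 6x^2.
AVC is minimized where dAVC/dx = -24 + 4x = 0, at x = 6; min AVC = 94 - 24·6 + 2·6^2 = $22.
With P < min AVC ($18 < $22), every unit sold adds to the loss.
The firm minimizes its loss by shutting down and losing only its fixed cost of $257.

Shut down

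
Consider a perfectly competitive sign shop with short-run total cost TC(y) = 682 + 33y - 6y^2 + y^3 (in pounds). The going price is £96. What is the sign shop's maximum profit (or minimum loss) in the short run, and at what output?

Profit = -£290 at y = 7

AVC = 33 - 6y + y^2 has its minimum £24 at y = 3; price £96 clears that bar, so the firm operates.
MC = 33 - 12y + 3y^2. Setting P = MC and taking the root on the rising branch gives y* = 7.
TR = 96·7 = 672. TC = 682 + 280 = 962. Profit = 672 − 962 = -£290.
By producing, the firm covers all variable cost plus £392 of fixed cost; shutting down would lose the full £682.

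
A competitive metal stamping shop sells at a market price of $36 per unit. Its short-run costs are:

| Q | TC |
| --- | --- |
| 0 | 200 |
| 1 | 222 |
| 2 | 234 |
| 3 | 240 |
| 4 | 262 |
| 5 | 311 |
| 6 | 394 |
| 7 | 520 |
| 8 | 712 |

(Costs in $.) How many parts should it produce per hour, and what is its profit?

Compute π = P·Q − TC at each output: Q=0: -200; Q=1: -186; Q=2: -162; Q=3: -132; Q=4: -118; Q=5: -131; Q=6: -178; Q=7: -268; Q=8: -424.
Profit is maximized at Q = 4. AVC there is 62/4 = $15.50 ≤ P, so producing beats shutting down (which would give -$200).

Q = 4; profit = -$118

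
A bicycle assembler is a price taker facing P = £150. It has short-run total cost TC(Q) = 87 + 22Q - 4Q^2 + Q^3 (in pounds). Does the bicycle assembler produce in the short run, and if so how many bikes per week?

Variable cost is VC = 22Q - 4Q^2 + Q^3, so AVC = VC/Q = 22 - 4Q + Q^2 and MC = dTC/dQ = 22 - 8Q + 3Q^2.
AVC is minimized where dAVC/dQ = -4 + 2Q = 0, at Q = 2; min AVC = 22 - 4·2 + 2^2 = £18.
P = £150 exceeds min AVC = £18, so the firm stays open.
P = MC gives -128 - 8Q + 3Q^2 = 0, with roots -16/3 and 8. Take the larger (rising MC): Q* = 8.
Check: AVC at Q = 8 is £54 ≤ P, so revenue covers variable cost.
Profit = P·Q − TC = 150·8 − 519 = £681.

Produce at Q = 8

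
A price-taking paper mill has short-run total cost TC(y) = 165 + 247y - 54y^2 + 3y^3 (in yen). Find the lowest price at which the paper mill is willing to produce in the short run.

¥4 per unit

The shutdown price is the minimum of AVC. VC = 247y - 54y^2 + 3y^3, so AVC = 247 - 54y + 3y^2.
dAVC/dy = -54 + 6y = 0 gives y = 9. min AVC = 247 - 54·9 + 3·9^2 = 4.
The firm shuts down for any P below ¥4.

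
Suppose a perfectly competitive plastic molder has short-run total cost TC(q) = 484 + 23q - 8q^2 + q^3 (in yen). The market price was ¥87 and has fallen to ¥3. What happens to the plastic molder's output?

Output falls from 8 to 0 (the firm shuts down)

MC = 23 - 16q + 3q^2; the shutdown threshold is min AVC = ¥7 (at q = 4).
With P = ¥87 above the shutdown price, P = MC gives q = 8.
At P = ¥3 < min AVC = ¥7, price no longer covers variable cost at any output, so the firm shuts down: q = 0.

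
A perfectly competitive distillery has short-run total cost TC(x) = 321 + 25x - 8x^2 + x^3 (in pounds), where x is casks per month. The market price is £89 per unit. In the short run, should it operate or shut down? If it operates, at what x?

Produce at x = 8

From TC, MC = TC'(x) = 25 - 16x + 3x^2 and AVC = VC/x = 25 - 8x + x^2.
The AVC parabola has its vertex at x = 8/2 = 4, where AVC = 25 - 8·4 + 4^2 = £9.
Because £89 ≥ £9, revenue can cover variable cost; the firm operates.
Solving P = MC: -64 - 16x + 3x^2 = 0 ⇒ x = -8/3 or 8. On the upward-sloping branch, x* = 8.
Check: AVC at x = 8 is £25 ≤ P, so revenue covers variable cost.
Profit = P·x − TC = 89·8 − 521 = £191.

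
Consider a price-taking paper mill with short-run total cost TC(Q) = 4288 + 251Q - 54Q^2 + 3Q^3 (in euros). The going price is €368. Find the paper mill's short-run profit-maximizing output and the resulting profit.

Profit = -€232 at Q = 13

AVC = 251 - 54Q + 3Q^2; min AVC = €8 at Q = 9. Since P = €368 ≥ min AVC, the firm produces.
With MC = 251 - 108Q + 9Q^2, P = MC on the upward-sloping part at Q* = 13.
TR = 368·13 = 4784. TC = 4288 + 728 = 5016. Profit = 4784 − 5016 = -€232.
That loss of €232 beats the €4288 the firm would lose by shutting down; producing recovers €4056 of fixed cost.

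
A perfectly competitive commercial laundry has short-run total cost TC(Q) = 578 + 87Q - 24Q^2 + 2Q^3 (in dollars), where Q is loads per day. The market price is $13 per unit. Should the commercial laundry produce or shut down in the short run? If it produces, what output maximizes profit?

From TC, MC = TC'(Q) = 87 - 48Q + 6Q^2 and AVC = VC/Q = 87 - 24Q + 2Q^2.
AVC hits its minimum where MC = AVC, at Q = 6, giving min AVC = 87 - 24·6 + 2·6^2 = $15.
Since P = $13 < min AVC = $15, price fails to cover variable cost at any output.
The firm minimizes its loss by shutting down and losing only its fixed cost of $578.

Shut down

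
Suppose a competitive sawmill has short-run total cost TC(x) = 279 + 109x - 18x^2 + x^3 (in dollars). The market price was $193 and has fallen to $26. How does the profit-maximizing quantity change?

AVC = 109 - 18x + x^2, minimized at x = 9 where min AVC = $28. MC = 109 - 36x + 3x^2.
With P = $193 above the shutdown price, P = MC gives x = 14.
At P = $26 < min AVC = $28, price no longer covers variable cost at any output, so the firm shuts down: x = 0.

Output falls from 14 to 0 (the firm shuts down)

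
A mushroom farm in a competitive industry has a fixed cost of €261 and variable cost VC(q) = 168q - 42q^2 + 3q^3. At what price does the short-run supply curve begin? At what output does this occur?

€21 per unit, at q = 7

Short-run supply begins at min AVC. From VC = 168q - 42q^2 + 3q^3, AVC = 168 - 42q + 3q^2.
At the minimum of AVC, MC = AVC. MC = 168 - 84q + 9q^2; setting MC = AVC gives 6q^2 - 42q = 0, so q = 7. min AVC = 21.
For P < €21 the firm produces nothing.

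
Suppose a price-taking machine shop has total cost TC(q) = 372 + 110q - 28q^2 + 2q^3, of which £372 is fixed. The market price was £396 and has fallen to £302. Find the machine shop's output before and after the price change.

Output falls from 13 to 12

MC = 110 - 56q + 6q^2; the shutdown threshold is min AVC = £12 (at q = 7).
With P = £396 above the shutdown price, P = MC gives q = 13.
At P = £302 ≥ min AVC, set P = MC: q = 12. The firm stays open but cuts output.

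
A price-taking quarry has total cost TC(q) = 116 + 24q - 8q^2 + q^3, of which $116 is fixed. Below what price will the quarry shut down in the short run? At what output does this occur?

Short-run supply begins at min AVC. From VC = 24q - 8q^2 + q^3, AVC = 24 - 8q + q^2.
At the minimum of AVC, MC = AVC. MC = 24 - 16q + 3q^2; setting MC = AVC gives 2q^2 - 8q = 0, so q = 4. min AVC = 8.
The firm shuts down for any P below $8.

$8 per unit, at q = 4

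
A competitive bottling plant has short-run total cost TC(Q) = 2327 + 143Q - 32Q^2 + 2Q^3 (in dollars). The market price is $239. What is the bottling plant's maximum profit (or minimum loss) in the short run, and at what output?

AVC = 143 - 32Q + 2Q^2 has its minimum $15 at Q = 8; price $239 clears that bar, so the firm operates.
With MC = 143 - 64Q + 6Q^2, P = MC on the upward-sloping part at Q* = 12.
TR = 239·12 = 2868. TC = 2327 + 564 = 2891. Profit = 2868 − 2891 = -$23.
That loss of $23 beats the $2327 the firm would lose by shutting down; producing recovers $2304 of fixed cost.

Profit = -$23 at Q = 12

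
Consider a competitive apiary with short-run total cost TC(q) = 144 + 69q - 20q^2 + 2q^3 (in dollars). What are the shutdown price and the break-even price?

Shutdown price = min AVC. AVC = 69 - 20q + 2q^2, with vertex at q = 5 and minimum $19.
ATC = 144/q + 69 - 20q + 2q^2. Setting dATC/dq = −144/q^2 − 20 + 4q = 0 gives q = 6 (since 4·6^3 − 20·6^2 = 144).
min ATC = 144/6 + 69 − 20·6 + 2·6^2 = $45. That is the break-even price.
For $19 ≤ P < $45 the firm produces at a loss; below $19 it shuts down.

Shutdown price = $19; break-even price = $45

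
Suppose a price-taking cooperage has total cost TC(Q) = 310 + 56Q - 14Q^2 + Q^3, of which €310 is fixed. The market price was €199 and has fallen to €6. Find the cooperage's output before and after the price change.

AVC = 56 - 14Q + Q^2, minimized at Q = 7 where min AVC = €7. MC = 56 - 28Q + 3Q^2.
With P = €199 above the shutdown price, P = MC gives Q = 13.
At P = €6 < min AVC = €7, price no longer covers variable cost at any output, so the firm shuts down: Q = 0.

Output falls from 13 to 0 (the firm shuts down)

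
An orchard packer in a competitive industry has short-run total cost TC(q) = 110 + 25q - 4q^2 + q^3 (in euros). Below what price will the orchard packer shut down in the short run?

€21 per unit

Short-run supply begins at min AVC. From VC = 25q - 4q^2 + q^3, AVC = 25 - 4q + q^2.
At the minimum of AVC, MC = AVC. MC = 25 - 8q + 3q^2; setting MC = AVC gives 2q^2 - 4q = 0, so q = 2. min AVC = 21.
For P < €21 the firm produces nothing.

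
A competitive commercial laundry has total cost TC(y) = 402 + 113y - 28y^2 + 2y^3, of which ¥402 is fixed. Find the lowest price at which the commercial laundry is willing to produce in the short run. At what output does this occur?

Short-run supply begins at min AVC. From VC = 113y - 28y^2 + 2y^3, AVC = 113 - 28y + 2y^2.
At the minimum of AVC, MC = AVC. MC = 113 - 56y + 6y^2; setting MC = AVC gives 4y^2 - 28y = 0, so y = 7. min AVC = 15.
So the shutdown price is ¥15.

¥15 per unit, at y = 7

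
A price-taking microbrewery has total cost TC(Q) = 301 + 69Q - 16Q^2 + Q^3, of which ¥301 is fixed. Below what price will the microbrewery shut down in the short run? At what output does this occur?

Short-run supply begins at min AVC. From VC = 69Q - 16Q^2 + Q^3, AVC = 69 - 16Q + Q^2.
dAVC/dQ = -16 + 2Q = 0 gives Q = 8. min AVC = 69 - 16·8 + 8^2 = 5.
So the shutdown price is ¥5.

¥5 per unit, at Q = 8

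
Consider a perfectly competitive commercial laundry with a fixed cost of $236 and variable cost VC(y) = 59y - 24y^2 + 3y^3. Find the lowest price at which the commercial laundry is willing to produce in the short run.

$11 per unit

The shutdown price is the minimum of AVC. VC = 59y - 24y^2 + 3y^3, so AVC = 59 - 24y + 3y^2.
At the minimum of AVC, MC = AVC. MC = 59 - 48y + 9y^2; setting MC = AVC gives 6y^2 - 24y = 0, so y = 4. min AVC = 11.
For P < $11 the firm produces nothing.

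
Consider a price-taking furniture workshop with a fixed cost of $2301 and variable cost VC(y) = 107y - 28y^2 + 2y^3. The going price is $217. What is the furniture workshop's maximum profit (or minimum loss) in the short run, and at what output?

Profit = -$365 at y = 11

AVC = 107 - 28y + 2y^2; min AVC = $9 at y = 7. Since P = $217 ≥ min AVC, the firm produces.
MC = 107 - 56y + 6y^2. Setting P = MC and taking the root on the rising branch gives y* = 11.
TR = 217·11 = 2387. TC = 2301 + 451 = 2752. Profit = 2387 − 2752 = -$365.
By producing, the firm covers all variable cost plus $1936 of fixed cost; shutting down would lose the full $2301.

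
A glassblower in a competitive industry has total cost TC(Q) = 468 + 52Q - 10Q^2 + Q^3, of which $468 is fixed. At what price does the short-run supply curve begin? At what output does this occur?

Short-run supply begins at min AVC. From VC = 52Q - 10Q^2 + Q^3, AVC = 52 - 10Q + Q^2.
dAVC/dQ = -10 + 2Q = 0 gives Q = 5. min AVC = 52 - 10·5 + 5^2 = 27.
So the shutdown price is $27.

$27 per unit, at Q = 5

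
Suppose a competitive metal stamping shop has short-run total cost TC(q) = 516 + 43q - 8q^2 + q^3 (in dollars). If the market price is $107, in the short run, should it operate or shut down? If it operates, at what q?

From TC, MC = TC'(q) = 43 - 16q + 3q^2 and AVC = VC/q = 43 - 8q + q^2.
The AVC parabola has its vertex at q = 8/2 = 4, where AVC = 43 - 8·4 + 4^2 = $27.
Since P = $107 ≥ min AVC = $27, price covers variable cost and the firm should produce.
Solving P = MC: -64 - 16q + 3q^2 = 0 ⇒ q = -8/3 or 8. On the upward-sloping branch, q* = 8.
Check: AVC at q = 8 is $43 ≤ P, so revenue covers variable cost.
Profit = P·q − TC = 107·8 − 860 = -$4, a loss, but smaller than the $516 fixed cost the firm would lose by shutting down.

Produce at q = 8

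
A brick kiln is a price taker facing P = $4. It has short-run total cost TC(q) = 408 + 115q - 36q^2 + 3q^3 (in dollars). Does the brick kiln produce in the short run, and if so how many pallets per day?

Shut down

Strip out fixed cost: VC = 115q - 36q^2 + 3q^3. Then AVC = 115 - 36q + 3q^2 and MC = 115 - 72q + 9q^2.
AVC hits its minimum where MC = AVC, at q = 6, giving min AVC = 115 - 36·6 + 3·6^2 = $7.
Since P = $4 < min AVC = $7, price fails to cover variable cost at any output.
Best response: produce nothing and absorb the $408 fixed cost.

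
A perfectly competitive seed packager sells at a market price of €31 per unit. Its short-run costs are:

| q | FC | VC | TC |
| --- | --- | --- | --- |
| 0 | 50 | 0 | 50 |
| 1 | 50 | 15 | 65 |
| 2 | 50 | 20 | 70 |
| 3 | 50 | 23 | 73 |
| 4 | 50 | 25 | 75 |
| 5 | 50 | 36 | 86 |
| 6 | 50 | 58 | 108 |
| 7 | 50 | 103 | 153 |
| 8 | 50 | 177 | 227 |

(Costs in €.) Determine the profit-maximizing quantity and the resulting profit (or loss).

q = 6; profit = €78

Tabulate TR − TC: q=0: -50; q=1: -34; q=2: -8; q=3: 20; q=4: 49; q=5: 69; q=6: 78; q=7: 64; q=8: 21.
Profit is maximized at q = 6. AVC there is 58/6 = €9.67 ≤ P, so producing beats shutting down (which would give -€50).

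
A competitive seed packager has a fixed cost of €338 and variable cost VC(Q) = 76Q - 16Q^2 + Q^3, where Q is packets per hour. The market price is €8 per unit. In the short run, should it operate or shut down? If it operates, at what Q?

Shut down

Strip out fixed cost: VC = 76Q - 16Q^2 + Q^3. Then AVC = 76 - 16Q + Q^2 and MC = 76 - 32Q + 3Q^2.
AVC is minimized where dAVC/dQ = -16 + 2Q = 0, at Q = 8; min AVC = 76 - 16·8 + 8^2 = €12.
P = €8 lies below min AVC = €12; no output level covers variable cost.
Best response: produce nothing and absorb the €338 fixed cost.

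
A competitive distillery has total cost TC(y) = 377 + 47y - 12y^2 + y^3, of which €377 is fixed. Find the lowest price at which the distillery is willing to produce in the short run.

€11 per unit

Short-run supply begins at min AVC. From VC = 47y - 12y^2 + y^3, AVC = 47 - 12y + y^2.
At the minimum of AVC, MC = AVC. MC = 47 - 24y + 3y^2; setting MC = AVC gives 2y^2 - 12y = 0, so y = 6. min AVC = 11.
So the shutdown price is €11.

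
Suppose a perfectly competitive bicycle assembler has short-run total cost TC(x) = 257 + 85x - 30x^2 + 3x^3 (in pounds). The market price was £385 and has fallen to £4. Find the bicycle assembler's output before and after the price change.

AVC = 85 - 30x + 3x^2, minimized at x = 5 where min AVC = £10. MC = 85 - 60x + 9x^2.
With P = £385 above the shutdown price, P = MC gives x = 10.
At P = £4 < min AVC = £10, price no longer covers variable cost at any output, so the firm shuts down: x = 0.

Output falls from 10 to 0 (the firm shuts down)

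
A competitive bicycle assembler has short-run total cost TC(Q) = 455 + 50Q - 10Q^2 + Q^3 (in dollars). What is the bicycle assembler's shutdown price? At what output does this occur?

Short-run supply begins at min AVC. From VC = 50Q - 10Q^2 + Q^3, AVC = 50 - 10Q + Q^2.
dAVC/dQ = -10 + 2Q = 0 gives Q = 5. min AVC = 50 - 10·5 + 5^2 = 25.
For P < $25 the firm produces nothing.

$25 per unit, at Q = 5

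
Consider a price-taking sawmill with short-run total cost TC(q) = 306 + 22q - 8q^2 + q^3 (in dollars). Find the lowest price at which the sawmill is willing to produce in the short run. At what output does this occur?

$6 per unit, at q = 4

The firm shuts down when price falls below the minimum of average variable cost. AVC = VC/q = 22 - 8q + q^2.
At the minimum of AVC, MC = AVC. MC = 22 - 16q + 3q^2; setting MC = AVC gives 2q^2 - 8q = 0, so q = 4. min AVC = 6.
For P < $6 the firm produces nothing.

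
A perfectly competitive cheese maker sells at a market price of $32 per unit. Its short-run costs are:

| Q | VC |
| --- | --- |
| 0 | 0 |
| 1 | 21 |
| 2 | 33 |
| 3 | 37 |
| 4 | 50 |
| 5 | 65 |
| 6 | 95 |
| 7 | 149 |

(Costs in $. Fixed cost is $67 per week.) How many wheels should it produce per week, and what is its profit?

Q = 6; profit = $30

Compute π = P·Q − TC at each output: Q=0: -67; Q=1: -56; Q=2: -36; Q=3: -8; Q=4: 11; Q=5: 28; Q=6: 30; Q=7: 8.
Profit is maximized at Q = 6. AVC there is 95/6 = $15.83 ≤ P, so producing beats shutting down (which would give -$67).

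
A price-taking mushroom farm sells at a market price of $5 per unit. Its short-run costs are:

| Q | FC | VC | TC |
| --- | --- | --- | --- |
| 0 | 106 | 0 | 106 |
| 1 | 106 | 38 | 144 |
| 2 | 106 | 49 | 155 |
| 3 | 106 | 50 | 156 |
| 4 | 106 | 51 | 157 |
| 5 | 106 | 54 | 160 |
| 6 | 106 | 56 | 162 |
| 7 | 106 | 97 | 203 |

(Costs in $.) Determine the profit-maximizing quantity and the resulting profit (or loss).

Tabulate TR − TC: Q=0: -106; Q=1: -139; Q=2: -145; Q=3: -141; Q=4: -137; Q=5: -135; Q=6: -132; Q=7: -168.
Profit is highest at Q = 0. Equivalently, the lowest AVC in the table is 56/6 ≈ $9.33 at Q = 6, and P = $5 falls below it — price never covers variable cost, so the firm shuts down and loses only its fixed cost.

Q = 0 (shut down); profit = -$106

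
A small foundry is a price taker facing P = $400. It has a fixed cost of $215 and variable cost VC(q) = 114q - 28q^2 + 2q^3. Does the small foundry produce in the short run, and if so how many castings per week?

Produce at q = 13

Variable cost is VC = 114q - 28q^2 + 2q^3, so AVC = VC/q = 114 - 28q + 2q^2 and MC = dTC/dq = 114 - 56q + 6q^2.
AVC is minimized where dAVC/dq = -28 + 4q = 0, at q = 7; min AVC = 114 - 28·7 + 2·7^2 = $16.
P = $400 exceeds min AVC = $16, so the firm stays open.
Set P = MC: 400 = 114 - 56q + 6q^2 → -286 - 56q + 6q^2 = 0. The roots are q = -11/3 and q = 13; the profit-maximizing output is on the rising part of MC, so q* = 13.
Check: AVC at q = 13 is $88 ≤ P, so revenue covers variable cost.
Profit = P·q − TC = 400·13 − 1359 = $3841.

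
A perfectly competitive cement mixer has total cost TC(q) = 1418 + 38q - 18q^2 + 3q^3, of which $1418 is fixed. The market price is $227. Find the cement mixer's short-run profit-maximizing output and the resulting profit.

AVC = 38 - 18q + 3q^2 has its minimum $11 at q = 3; price $227 clears that bar, so the firm operates.
MC = 38 - 36q + 9q^2. Setting P = MC and taking the root on the rising branch gives q* = 7.
TR = 227·7 = 1589. TC = 1418 + 413 = 1831. Profit = 1589 − 1831 = -$242.
By producing, the firm covers all variable cost plus $1176 of fixed cost; shutting down would lose the full $1418.

Profit = -$242 at q = 7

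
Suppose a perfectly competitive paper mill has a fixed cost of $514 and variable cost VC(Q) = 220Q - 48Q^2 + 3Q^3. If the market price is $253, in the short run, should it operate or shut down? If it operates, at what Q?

Variable cost is VC = 220Q - 48Q^2 + 3Q^3, so AVC = VC/Q = 220 - 48Q + 3Q^2 and MC = dTC/dQ = 220 - 96Q + 9Q^2.
AVC is minimized where dAVC/dQ = -48 + 6Q = 0, at Q = 8; min AVC = 220 - 48·8 + 3·8^2 = $28.
P = $253 exceeds min AVC = $28, so the firm stays open.
Solving P = MC: -33 - 96Q + 9Q^2 = 0 ⇒ Q = -1/3 or 11. On the upward-sloping branch, Q* = 11.
Check: AVC at Q = 11 is $55 ≤ P, so revenue covers variable cost.
Profit = P·Q − TC = 253·11 − 1119 = $1664.

Produce at Q = 11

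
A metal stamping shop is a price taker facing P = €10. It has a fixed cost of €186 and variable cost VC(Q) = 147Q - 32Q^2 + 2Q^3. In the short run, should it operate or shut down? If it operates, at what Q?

Shut down

From TC, MC = TC'(Q) = 147 - 64Q + 6Q^2 and AVC = VC/Q = 147 - 32Q + 2Q^2.
AVC hits its minimum where MC = AVC, at Q = 8, giving min AVC = 147 - 32·8 + 2·8^2 = €19.
Since P = €10 < min AVC = €19, price fails to cover variable cost at any output.
Best response: produce nothing and absorb the €186 fixed cost.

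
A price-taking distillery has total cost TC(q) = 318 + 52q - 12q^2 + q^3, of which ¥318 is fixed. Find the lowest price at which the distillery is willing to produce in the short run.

The firm shuts down when price falls below the minimum of average variable cost. AVC = VC/q = 52 - 12q + q^2.
At the minimum of AVC, MC = AVC. MC = 52 - 24q + 3q^2; setting MC = AVC gives 2q^2 - 12q = 0, so q = 6. min AVC = 16.
For P < ¥16 the firm produces nothing.

¥16 per unit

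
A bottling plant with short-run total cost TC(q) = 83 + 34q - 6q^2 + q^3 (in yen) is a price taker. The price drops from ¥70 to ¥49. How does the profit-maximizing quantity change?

MC = 34 - 12q + 3q^2; the shutdown threshold is min AVC = ¥25 (at q = 3).
With P = ¥70 above the shutdown price, P = MC gives q = 6.
At P = ¥49 ≥ min AVC, set P = MC: q = 5. The firm stays open but cuts output.

Output falls from 6 to 5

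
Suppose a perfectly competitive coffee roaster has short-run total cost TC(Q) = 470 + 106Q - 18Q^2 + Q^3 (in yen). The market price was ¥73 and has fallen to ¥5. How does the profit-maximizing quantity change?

AVC = 106 - 18Q + Q^2, minimized at Q = 9 where min AVC = ¥25. MC = 106 - 36Q + 3Q^2.
At P = ¥73 ≥ min AVC, set P = MC on the rising branch: Q = 11.
At P = ¥5 < min AVC = ¥25, price no longer covers variable cost at any output, so the firm shuts down: Q = 0.

Output falls from 11 to 0 (the firm shuts down)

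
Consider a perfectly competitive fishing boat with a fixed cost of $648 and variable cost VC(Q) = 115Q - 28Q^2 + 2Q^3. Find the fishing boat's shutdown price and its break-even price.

AVC = 115 - 28Q + 2Q^2; minimized at Q = 7, giving min AVC = $17. That is the shutdown price.
ATC = 648/Q + 115 - 28Q + 2Q^2. Setting dATC/dQ = −648/Q^2 − 28 + 4Q = 0 gives Q = 9 (since 4·9^3 − 28·9^2 = 648).
min ATC = 648/9 + 115 − 28·9 + 2·9^2 = $97. That is the break-even price.
Between these two prices the firm operates at a loss; above $97 it earns a profit.

Shutdown price = $17; break-even price = $97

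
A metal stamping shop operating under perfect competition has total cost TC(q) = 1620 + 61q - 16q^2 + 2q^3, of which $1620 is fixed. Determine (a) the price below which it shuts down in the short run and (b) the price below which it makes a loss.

Shutdown price = $29; break-even price = $259

Shutdown price = min AVC. AVC = 61 - 16q + 2q^2, with vertex at q = 4 and minimum $29.
ATC = 1620/q + 61 - 16q + 2q^2. Setting dATC/dq = −1620/q^2 − 16 + 4q = 0 gives q = 9 (since 4·9^3 − 16·9^2 = 1620).
min ATC = 1620/9 + 61 − 16·9 + 2·9^2 = $259. That is the break-even price.
For $29 ≤ P < $259 the firm produces at a loss; below $29 it shuts down.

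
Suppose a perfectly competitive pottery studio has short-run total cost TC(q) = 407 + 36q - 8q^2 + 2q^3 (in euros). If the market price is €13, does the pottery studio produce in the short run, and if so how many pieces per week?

From TC, MC = TC'(q) = 36 - 16q + 6q^2 and AVC = VC/q = 36 - 8q + 2q^2.
The AVC parabola has its vertex at q = 8/4 = 2, where AVC = 36 - 8·2 + 2·2^2 = €28.
P = €13 lies below min AVC = €28; no output level covers variable cost.
Shutting down limits the loss to fixed cost, €407.

Shut down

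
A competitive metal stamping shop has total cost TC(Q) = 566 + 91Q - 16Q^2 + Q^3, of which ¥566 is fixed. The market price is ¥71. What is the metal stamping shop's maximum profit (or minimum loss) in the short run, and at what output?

Profit = -¥166 at Q = 10

AVC = 91 - 16Q + Q^2; min AVC = ¥27 at Q = 8. Since P = ¥71 ≥ min AVC, the firm produces.
MC = 91 - 32Q + 3Q^2. Setting P = MC and taking the root on the rising branch gives Q* = 10.
TR = 71·10 = 710. TC = 566 + 310 = 876. Profit = 710 − 876 = -¥166.
That loss of ¥166 beats the ¥566 the firm would lose by shutting down; producing recovers ¥400 of fixed cost.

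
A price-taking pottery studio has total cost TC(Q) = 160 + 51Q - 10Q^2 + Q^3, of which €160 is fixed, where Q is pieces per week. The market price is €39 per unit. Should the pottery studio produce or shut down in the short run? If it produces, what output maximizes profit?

Produce at Q = 6

From TC, MC = TC'(Q) = 51 - 20Q + 3Q^2 and AVC = VC/Q = 51 - 10Q + Q^2.
The AVC parabola has its vertex at Q = 10/2 = 5, where AVC = 51 - 10·5 + 5^2 = €26.
Because €39 ≥ €26, revenue can cover variable cost; the firm operates.
P = MC gives 12 - 20Q + 3Q^2 = 0, with roots 2/3 and 6. Take the larger (rising MC): Q* = 6.
Check: AVC at Q = 6 is €27 ≤ P, so revenue covers variable cost.
Profit = P·Q − TC = 39·6 − 322 = -€88, a loss, but smaller than the €160 fixed cost the firm would lose by shutting down.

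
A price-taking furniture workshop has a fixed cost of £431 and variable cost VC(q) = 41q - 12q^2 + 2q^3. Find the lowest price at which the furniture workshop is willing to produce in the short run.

The shutdown price is the minimum of AVC. VC = 41q - 12q^2 + 2q^3, so AVC = 41 - 12q + 2q^2.
dAVC/dq = -12 + 4q = 0 gives q = 3. min AVC = 41 - 12·3 + 2·3^2 = 23.
So the shutdown price is £23.

£23 per unit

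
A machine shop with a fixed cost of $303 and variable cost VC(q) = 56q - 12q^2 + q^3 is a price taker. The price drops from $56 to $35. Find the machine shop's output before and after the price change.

MC = 56 - 24q + 3q^2; the shutdown threshold is min AVC = $20 (at q = 6).
With P = $56 above the shutdown price, P = MC gives q = 8.
At P = $35 ≥ min AVC, set P = MC: q = 7. The firm stays open but cuts output.

Output falls from 8 to 7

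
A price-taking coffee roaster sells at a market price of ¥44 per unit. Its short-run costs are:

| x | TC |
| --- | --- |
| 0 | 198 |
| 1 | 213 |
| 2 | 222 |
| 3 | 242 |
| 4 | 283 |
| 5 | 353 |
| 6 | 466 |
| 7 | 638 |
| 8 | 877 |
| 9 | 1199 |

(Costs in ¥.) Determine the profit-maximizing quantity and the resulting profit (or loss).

Profit at each row (π = 44x − TC): x=0: -198; x=1: -169; x=2: -134; x=3: -110; x=4: -107; x=5: -133; x=6: -202; x=7: -330; x=8: -525; x=9: -803.
Profit is maximized at x = 4. AVC there is 85/4 = ¥21.25 ≤ P, so producing beats shutting down (which would give -¥198).

x = 4; profit = -¥107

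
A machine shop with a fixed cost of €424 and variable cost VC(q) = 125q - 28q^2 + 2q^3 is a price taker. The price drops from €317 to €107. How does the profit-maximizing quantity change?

AVC = 125 - 28q + 2q^2, minimized at q = 7 where min AVC = €27. MC = 125 - 56q + 6q^2.
At P = €317 ≥ min AVC, set P = MC on the rising branch: q = 12.
At P = €107 ≥ min AVC, set P = MC: q = 9. The firm stays open but cuts output.

Output falls from 12 to 9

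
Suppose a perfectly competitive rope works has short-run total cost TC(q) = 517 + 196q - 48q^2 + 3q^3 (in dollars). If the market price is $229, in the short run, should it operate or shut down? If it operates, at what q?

Produce at q = 11

From TC, MC = TC'(q) = 196 - 96q + 9q^2 and AVC = VC/q = 196 - 48q + 3q^2.
The AVC parabola has its vertex at q = 48/6 = 8, where AVC = 196 - 48·8 + 3·8^2 = $4.
P = $229 exceeds min AVC = $4, so the firm stays open.
P = MC gives -33 - 96q + 9q^2 = 0, with roots -1/3 and 11. Take the larger (rising MC): q* = 11.
Check: AVC at q = 11 is $31 ≤ P, so revenue covers variable cost.
Profit = P·q − TC = 229·11 − 858 = $1661.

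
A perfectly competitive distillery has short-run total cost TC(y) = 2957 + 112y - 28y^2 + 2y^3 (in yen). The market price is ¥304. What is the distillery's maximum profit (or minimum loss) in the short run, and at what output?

AVC = 112 - 28y + 2y^2; min AVC = ¥14 at y = 7. Since P = ¥304 ≥ min AVC, the firm produces.
With MC = 112 - 56y + 6y^2, P = MC on the upward-sloping part at y* = 12.
TR = 304·12 = 3648. TC = 2957 + 768 = 3725. Profit = 3648 − 3725 = -¥77.
Shutting down would mean losing the fixed cost of ¥2957, so operating at a loss of ¥77 is better by ¥2880.

Profit = -¥77 at y = 12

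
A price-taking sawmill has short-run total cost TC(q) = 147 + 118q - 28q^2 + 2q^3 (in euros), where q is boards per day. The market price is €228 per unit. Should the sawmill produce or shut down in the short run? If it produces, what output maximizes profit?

Produce at q = 11

Strip out fixed cost: VC = 118q - 28q^2 + 2q^3. Then AVC = 118 - 28q + 2q^2 and MC = 118 - 56q + 6q^2.
AVC is minimized where dAVC/dq = -28 + 4q = 0, at q = 7; min AVC = 118 - 28·7 + 2·7^2 = €20.
Because €228 ≥ €20, revenue can cover variable cost; the firm operates.
Set P = MC: 228 = 118 - 56q + 6q^2 → -110 - 56q + 6q^2 = 0. The roots are q = -5/3 and q = 11; the profit-maximizing output is on the rising part of MC, so q* = 11.
Check: AVC at q = 11 is €52 ≤ P, so revenue covers variable cost.
Profit = P·q − TC = 228·11 − 719 = €1789.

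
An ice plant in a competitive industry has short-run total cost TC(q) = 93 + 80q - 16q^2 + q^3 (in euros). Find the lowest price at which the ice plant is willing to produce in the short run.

€16 per unit

Short-run supply begins at min AVC. From VC = 80q - 16q^2 + q^3, AVC = 80 - 16q + q^2.
dAVC/dq = -16 + 2q = 0 gives q = 8. min AVC = 80 - 16·8 + 8^2 = 16.
For P < €16 the firm produces nothing.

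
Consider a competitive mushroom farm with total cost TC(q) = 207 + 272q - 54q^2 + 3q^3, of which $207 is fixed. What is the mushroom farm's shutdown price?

The firm shuts down when price falls below the minimum of average variable cost. AVC = VC/q = 272 - 54q + 3q^2.
At the minimum of AVC, MC = AVC. MC = 272 - 108q + 9q^2; setting MC = AVC gives 6q^2 - 54q = 0, so q = 9. min AVC = 29.
So the shutdown price is $29.

$29 per unit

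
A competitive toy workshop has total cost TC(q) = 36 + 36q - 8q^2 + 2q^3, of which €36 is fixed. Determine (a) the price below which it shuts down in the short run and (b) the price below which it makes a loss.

Shutdown price = €28; break-even price = €42

AVC = 36 - 8q + 2q^2; minimized at q = 2, giving min AVC = €28. That is the shutdown price.
ATC = 36/q + 36 - 8q + 2q^2. Setting dATC/dq = −36/q^2 − 8 + 4q = 0 gives q = 3 (since 4·3^3 − 8·3^2 = 36).
min ATC = 36/3 + 36 − 8·3 + 2·3^2 = €42. That is the break-even price.
For €28 ≤ P < €42 the firm produces at a loss; below €28 it shuts down.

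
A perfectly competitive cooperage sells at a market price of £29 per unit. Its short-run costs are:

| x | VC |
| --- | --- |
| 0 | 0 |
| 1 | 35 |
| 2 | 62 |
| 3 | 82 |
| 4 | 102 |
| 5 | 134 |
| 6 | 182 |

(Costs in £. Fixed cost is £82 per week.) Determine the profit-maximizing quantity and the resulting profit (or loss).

Compute π = P·x − TC at each output: x=0: -82; x=1: -88; x=2: -86; x=3: -77; x=4: -68; x=5: -71; x=6: -90.
Profit is maximized at x = 4. AVC there is 102/4 = £25.50 ≤ P, so producing beats shutting down (which would give -£82).

x = 4; profit = -£68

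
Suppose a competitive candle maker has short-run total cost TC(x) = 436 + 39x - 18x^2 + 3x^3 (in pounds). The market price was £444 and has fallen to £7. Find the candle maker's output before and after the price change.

MC = 39 - 36x + 9x^2; the shutdown threshold is min AVC = £12 (at x = 3).
With P = £444 above the shutdown price, P = MC gives x = 9.
At P = £7 < min AVC = £12, price no longer covers variable cost at any output, so the firm shuts down: x = 0.

Output falls from 9 to 0 (the firm shuts down)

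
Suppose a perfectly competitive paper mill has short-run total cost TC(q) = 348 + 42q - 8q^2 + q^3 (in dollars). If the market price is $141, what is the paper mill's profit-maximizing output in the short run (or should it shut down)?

From TC, MC = TC'(q) = 42 - 16q + 3q^2 and AVC = VC/q = 42 - 8q + q^2.
AVC hits its minimum where MC = AVC, at q = 4, giving min AVC = 42 - 8·4 + 4^2 = $26.
P = $141 exceeds min AVC = $26, so the firm stays open.
P = MC gives -99 - 16q + 3q^2 = 0, with roots -11/3 and 9. Take the larger (rising MC): q* = 9.
Check: AVC at q = 9 is $51 ≤ P, so revenue covers variable cost.
Profit = P·q − TC = 141·9 − 807 = $462.

Produce at q = 9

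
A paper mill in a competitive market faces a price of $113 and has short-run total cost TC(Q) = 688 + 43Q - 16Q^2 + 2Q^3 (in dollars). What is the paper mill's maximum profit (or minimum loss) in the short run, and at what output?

Profit = -$100 at Q = 7

AVC = 43 - 16Q + 2Q^2 has its minimum $11 at Q = 4; price $113 clears that bar, so the firm operates.
With MC = 43 - 32Q + 6Q^2, P = MC on the upward-sloping part at Q* = 7.
TR = 113·7 = 791. TC = 688 + 203 = 891. Profit = 791 − 891 = -$100.
By producing, the firm covers all variable cost plus $588 of fixed cost; shutting down would lose the full $688.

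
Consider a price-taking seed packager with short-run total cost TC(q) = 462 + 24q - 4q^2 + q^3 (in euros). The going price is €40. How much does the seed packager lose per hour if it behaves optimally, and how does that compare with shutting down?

AVC = 24 - 4q + q^2; min AVC = €20 at q = 2. Since P = €40 ≥ min AVC, the firm produces.
With MC = 24 - 8q + 3q^2, P = MC on the upward-sloping part at q* = 4.
TR = 40·4 = 160. TC = 462 + 96 = 558. Profit = 160 − 558 = -€398.
By producing, the firm covers all variable cost plus €64 of fixed cost; shutting down would lose the full €462.

Profit = -€398 at q = 4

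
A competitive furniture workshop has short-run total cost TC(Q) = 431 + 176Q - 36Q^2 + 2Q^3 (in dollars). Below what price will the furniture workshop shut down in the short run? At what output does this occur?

The firm shuts down when price falls below the minimum of average variable cost. AVC = VC/Q = 176 - 36Q + 2Q^2.
At the minimum of AVC, MC = AVC. MC = 176 - 72Q + 6Q^2; setting MC = AVC gives 4Q^2 - 36Q = 0, so Q = 9. min AVC = 14.
So the shutdown price is $14.

$14 per unit, at Q = 9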